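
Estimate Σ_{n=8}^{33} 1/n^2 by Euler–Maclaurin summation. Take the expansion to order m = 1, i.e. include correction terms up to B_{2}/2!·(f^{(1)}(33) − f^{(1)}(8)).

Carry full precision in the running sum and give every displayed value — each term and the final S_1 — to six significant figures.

The integral term ∫_8^33 1/x^2 dx = 0.0946970.
½[f(8) + f(33)] = ½[0.0156250 + 0.000918274] = 0.00827164.
Running total after boundary: 0.102969.
k=1: B_{2}/(2)! × [f^{(1)}(33) − f^{(1)}(8)] = 1/12 × (-5.56529e-05 − (-0.00390625)) = 0.000320883.

S_1 ≈ 0.103289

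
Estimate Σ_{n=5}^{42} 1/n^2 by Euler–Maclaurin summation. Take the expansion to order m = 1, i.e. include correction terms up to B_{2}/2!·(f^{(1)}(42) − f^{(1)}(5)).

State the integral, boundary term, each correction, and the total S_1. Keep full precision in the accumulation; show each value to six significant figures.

S_1 ≈ 0.197805

Integral: ∫_5^42 1/x^2 dx = 0.176190.
Boundary: ½(f(5) + f(42)) = ½(0.0400000 + 0.000566893) = 0.0202834.
Running total after boundary: 0.196474.
k=1: B_{2}/(2)! × [f^{(1)}(42) − f^{(1)}(5)] = 1/12 × (-2.69949e-05 − (-0.0160000)) = 0.00133108.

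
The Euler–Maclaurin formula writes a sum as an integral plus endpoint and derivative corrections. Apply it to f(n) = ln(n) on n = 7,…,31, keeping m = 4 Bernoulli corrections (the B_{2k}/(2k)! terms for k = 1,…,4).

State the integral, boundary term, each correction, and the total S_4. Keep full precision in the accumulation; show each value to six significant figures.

The integral term ∫_7^31 ln(x) dx = 68.8322.
Endpoint term: (f(7) + f(31))/2 = (1.94591 + 3.43399)/2 = 2.68995.
So far: 71.5222.
k=1: B_{2}/(2)! × [f^{(1)}(31) − f^{(1)}(7)] = 1/12 × (0.0322581 − 0.142857) = -0.00921659.
Partial sum through k=1: 71.5130.
k=2: B_{4}/(4)! × [f^{(3)}(31) − f^{(3)}(7)] = −1/720 × (6.71344e-05 − 0.00583090) = 8.00524e-06.
Partial sum through k=2: 71.5130.
k=3: B_{6}/(6)! × [f^{(5)}(31) − f^{(5)}(7)] = 1/30240 × (8.38306e-07 − 0.00142798) = -4.71937e-08.
Partial sum through k=3: 71.5130.
k=4: B_{8}/(8)! × [f^{(7)}(31) − f^{(7)}(7)] = −1/1209600 × (2.61698e-08 − 0.000874271) = 7.22756e-10.

S_4 ≈ 71.5130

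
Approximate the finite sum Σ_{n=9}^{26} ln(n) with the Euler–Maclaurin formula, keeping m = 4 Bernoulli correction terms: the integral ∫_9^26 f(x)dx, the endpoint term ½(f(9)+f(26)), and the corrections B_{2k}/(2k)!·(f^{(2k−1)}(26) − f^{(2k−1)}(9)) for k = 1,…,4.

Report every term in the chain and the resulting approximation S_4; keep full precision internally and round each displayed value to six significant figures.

∫_9^26 ln(x) dx evaluates to 47.9355.
Endpoint term: (f(9) + f(26))/2 = (2.19722 + 3.25810)/2 = 2.72766.
So far: 50.6631.
Correction k=1: B_{2}/2! · (f^{(1)}(26) − f^{(1)}(9)) = 1/12 · (0.0384615 − 0.111111) = -0.00605413.
After k=1: 50.6571.
Correction k=2: B_{4}/4! · (f^{(3)}(26) − f^{(3)}(9)) = −1/720 · (0.000113792 − 0.00274348) = 3.65235e-06.
After k=2: 50.6571.
Correction k=3: B_{6}/6! · (f^{(5)}(26) − f^{(5)}(9)) = 1/30240 · (2.01997e-06 − 0.000406442) = -1.33737e-08.
After k=3: 50.6571.
Correction k=4: B_{8}/8! · (f^{(7)}(26) − f^{(7)}(9)) = −1/1209600 · (8.96436e-08 − 0.000150534) = 1.24375e-10.

S_4 ≈ 50.6571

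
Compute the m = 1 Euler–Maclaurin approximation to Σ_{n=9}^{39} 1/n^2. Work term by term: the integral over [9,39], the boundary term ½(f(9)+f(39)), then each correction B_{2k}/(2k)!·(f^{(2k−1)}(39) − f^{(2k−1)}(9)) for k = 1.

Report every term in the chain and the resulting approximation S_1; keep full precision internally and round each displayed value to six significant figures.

S_1 ≈ 0.0921975

∫_9^39 1/x^2 dx evaluates to 0.0854701.
Boundary: ½(f(9) + f(39)) = ½(0.0123457 + 0.000657462) = 0.00650157.
So far: 0.0919717.
Correction k=1: B_{2}/2! · (f^{(1)}(39) − f^{(1)}(9)) = 1/12 · (-3.37160e-05 − (-0.00274348)) = 0.000225814.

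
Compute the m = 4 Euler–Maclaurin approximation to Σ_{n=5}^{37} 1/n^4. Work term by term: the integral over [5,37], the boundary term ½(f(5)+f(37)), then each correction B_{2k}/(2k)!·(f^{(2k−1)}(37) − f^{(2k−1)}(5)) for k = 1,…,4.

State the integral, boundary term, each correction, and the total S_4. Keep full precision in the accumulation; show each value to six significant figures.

S_4 ≈ 0.00356498

∫_5^37 1/x^4 dx evaluates to 0.00266009.
½[f(5) + f(37)] = ½[0.00160000 + 5.33572e-07] = 0.000800267.
So far: 0.00346035.
Correction k=1: B_{2}/2! · (f^{(1)}(37) − f^{(1)}(5)) = 1/12 · (-5.76835e-08 − (-0.00128000)) = 0.000106662.
After k=1: 0.00356701.
Correction k=2: B_{4}/4! · (f^{(3)}(37) − f^{(3)}(5)) = −1/720 · (-1.26406e-09 − (-0.00153600)) = -2.13333e-06.
After k=2: 0.00356488.
Correction k=3: B_{6}/6! · (f^{(5)}(37) − f^{(5)}(5)) = 1/30240 · (-5.17075e-11 − (-0.00344064)) = 1.13778e-07.
After k=3: 0.00356500.
Correction k=4: B_{8}/8! · (f^{(7)}(37) − f^{(7)}(5)) = −1/1209600 · (-3.39933e-12 − (-0.0123863)) = -1.02400e-08.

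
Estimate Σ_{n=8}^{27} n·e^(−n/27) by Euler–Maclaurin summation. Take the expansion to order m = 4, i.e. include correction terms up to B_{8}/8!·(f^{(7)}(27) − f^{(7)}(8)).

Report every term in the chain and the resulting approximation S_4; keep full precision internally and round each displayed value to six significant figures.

∫_8^27 x·e^(−x/27) dx evaluates to 166.303.
½[f(8) + f(27)] = ½[5.94854 + 9.93274] = 7.94064.
So far: 174.243.
Order-1 term: 1/12 · (0.00000 − 0.523251) = -0.0436042.
Running total after k=1: 174.200.
Order-2 term: −1/720 · (0.00100927 − 0.00275773) = 2.42841e-06.
Running total after k=2: 174.200.
Order-3 term: 1/30240 · (2.76892e-06 − 6.58120e-06) = -1.26067e-10.
Running total after k=3: 174.200.
Order-4 term: −1/1209600 · (5.69737e-09 − 1.28663e-08) = 5.92667e-15.

S_4 ≈ 174.200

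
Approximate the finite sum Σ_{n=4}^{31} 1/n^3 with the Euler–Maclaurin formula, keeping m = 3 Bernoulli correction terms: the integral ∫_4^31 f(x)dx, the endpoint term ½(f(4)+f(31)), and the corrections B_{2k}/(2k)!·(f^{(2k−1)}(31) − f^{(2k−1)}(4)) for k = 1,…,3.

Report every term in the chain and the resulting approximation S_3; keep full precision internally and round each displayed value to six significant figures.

S_3 ≈ 0.0395162

Integral: ∫_4^31 1/x^3 dx = 0.0307297.
½[f(4) + f(31)] = ½[0.0156250 + 3.35672e-05] = 0.00782928.
Integral + boundary = 0.0385590.
Correction k=1: B_{2}/2! · (f^{(1)}(31) − f^{(1)}(4)) = 1/12 · (-3.24844e-06 − (-0.0117188)) = 0.000976292.
Running total after k=1: 0.0395353.
Correction k=2: B_{4}/4! · (f^{(3)}(31) − f^{(3)}(4)) = −1/720 · (-6.76054e-08 − (-0.0146484)) = -2.03450e-05.
Running total after k=2: 0.0395149.
Correction k=3: B_{6}/6! · (f^{(5)}(31) − f^{(5)}(4)) = 1/30240 · (-2.95466e-09 − (-0.0384521)) = 1.27157e-06.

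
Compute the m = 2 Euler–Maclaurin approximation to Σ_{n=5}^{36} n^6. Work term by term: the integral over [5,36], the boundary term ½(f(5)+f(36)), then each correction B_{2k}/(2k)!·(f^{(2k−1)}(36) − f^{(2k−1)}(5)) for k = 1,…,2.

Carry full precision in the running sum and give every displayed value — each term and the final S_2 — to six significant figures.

Integral: ∫_5^36 x^6 dx = 1.11949e+10.
Endpoint term: (f(5) + f(36))/2 = (15625.0 + 2.17678e+09)/2 = 1.08840e+09.
Integral + boundary = 1.22833e+10.
k=1: B_{2}/(2)! × [f^{(1)}(36) − f^{(1)}(5)] = 1/12 × (3.62797e+08 − 18750.0) = 3.02315e+07.
Running total after k=1: 1.23135e+10.
k=2: B_{4}/(4)! × [f^{(3)}(36) − f^{(3)}(5)] = −1/720 × (5.59872e+06 − 15000.0) = -7755.17.

S_2 ≈ 1.23135e+10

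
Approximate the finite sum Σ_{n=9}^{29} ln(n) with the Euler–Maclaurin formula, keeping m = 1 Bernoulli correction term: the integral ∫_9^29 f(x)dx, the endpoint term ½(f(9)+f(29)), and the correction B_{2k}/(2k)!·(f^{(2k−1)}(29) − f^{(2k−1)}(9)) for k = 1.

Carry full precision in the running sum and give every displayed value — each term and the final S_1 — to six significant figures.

∫_9^29 ln(x) dx evaluates to 57.8766.
½[f(9) + f(29)] = ½[2.19722 + 3.36730] = 2.78226.
So far: 60.6588.
k=1: B_{2}/(2)! × [f^{(1)}(29) − f^{(1)}(9)] = 1/12 × (0.0344828 − 0.111111) = -0.00638570.

S_1 ≈ 60.6524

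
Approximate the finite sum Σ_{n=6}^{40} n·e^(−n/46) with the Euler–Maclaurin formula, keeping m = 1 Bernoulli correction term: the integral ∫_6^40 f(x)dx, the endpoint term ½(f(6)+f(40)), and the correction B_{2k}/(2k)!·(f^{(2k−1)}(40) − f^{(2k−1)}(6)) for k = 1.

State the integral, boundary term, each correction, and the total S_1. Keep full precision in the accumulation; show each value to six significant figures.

∫_6^40 x·e^(−x/46) dx evaluates to 441.398.
Endpoint term: (f(6) + f(40))/2 = (5.26628 + 16.7653)/2 = 11.0158.
Running total after boundary: 452.414.
k=1: B_{2}/(2)! × [f^{(1)}(40) − f^{(1)}(6)] = 1/12 × (0.0546696 − 0.763229) = -0.0590466.

S_1 ≈ 452.355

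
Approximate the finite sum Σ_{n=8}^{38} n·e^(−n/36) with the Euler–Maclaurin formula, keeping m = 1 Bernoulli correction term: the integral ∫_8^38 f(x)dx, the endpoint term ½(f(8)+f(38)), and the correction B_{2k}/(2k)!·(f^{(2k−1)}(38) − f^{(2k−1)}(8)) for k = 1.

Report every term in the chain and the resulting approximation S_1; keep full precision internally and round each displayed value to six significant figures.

S_1 ≈ 351.060

Integral: ∫_8^38 x·e^(−x/36) dx = 341.299.
½[f(8) + f(38)] = ½[6.40590 + 13.2240] = 9.81493.
Running total after boundary: 351.114.
k=1: B_{2}/(2)! × [f^{(1)}(38) − f^{(1)}(8)] = 1/12 × (-0.0193333 − 0.622796) = -0.0535108.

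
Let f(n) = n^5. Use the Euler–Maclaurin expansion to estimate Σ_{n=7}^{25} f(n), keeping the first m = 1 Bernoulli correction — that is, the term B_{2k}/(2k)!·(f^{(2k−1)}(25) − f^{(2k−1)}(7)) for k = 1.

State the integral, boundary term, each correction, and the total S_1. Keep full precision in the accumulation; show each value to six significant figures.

S_1 ≈ 4.57235e+07

Integral: ∫_7^25 x^5 dx = 4.06705e+07.
Boundary: ½(f(7) + f(25)) = ½(16807.0 + 9.76562e+06) = 4.89122e+06.
So far: 4.55617e+07.
Order-1 term: 1/12 · (1.95312e+06 − 12005.0) = 161760.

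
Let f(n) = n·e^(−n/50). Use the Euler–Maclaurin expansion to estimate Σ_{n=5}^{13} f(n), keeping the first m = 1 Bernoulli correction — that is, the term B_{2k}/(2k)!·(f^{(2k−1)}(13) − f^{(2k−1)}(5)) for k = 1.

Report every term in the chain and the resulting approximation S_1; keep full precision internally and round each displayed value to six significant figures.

The integral term ∫_5^13 x·e^(−x/50) dx = 59.4904.
Boundary: ½(f(5) + f(13)) = ½(4.52419 + 10.0237) = 7.27393.
Integral + boundary = 66.7643.
Correction k=1: B_{2}/2! · (f^{(1)}(13) − f^{(1)}(5)) = 1/12 · (0.570578 − 0.814354) = -0.0203146.

S_1 ≈ 66.7440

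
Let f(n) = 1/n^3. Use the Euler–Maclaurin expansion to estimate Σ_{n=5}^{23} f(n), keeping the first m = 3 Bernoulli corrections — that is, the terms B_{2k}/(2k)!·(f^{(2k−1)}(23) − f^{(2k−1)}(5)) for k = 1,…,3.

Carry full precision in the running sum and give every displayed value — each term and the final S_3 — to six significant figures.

The integral term ∫_5^23 1/x^3 dx = 0.0190548.
Boundary: ½(f(5) + f(23)) = ½(0.00800000 + 8.21895e-05) = 0.00404109.
Integral + boundary = 0.0230959.
Order-1 term: 1/12 · (-1.07204e-05 − (-0.00480000)) = 0.000399107.
After k=1: 0.0234950.
Order-2 term: −1/720 · (-4.05307e-07 − (-0.00384000)) = -5.33277e-06.
After k=2: 0.0234897.
Order-3 term: 1/30240 · (-3.21794e-08 − (-0.00645120)) = 2.13332e-07.

S_3 ≈ 0.0234899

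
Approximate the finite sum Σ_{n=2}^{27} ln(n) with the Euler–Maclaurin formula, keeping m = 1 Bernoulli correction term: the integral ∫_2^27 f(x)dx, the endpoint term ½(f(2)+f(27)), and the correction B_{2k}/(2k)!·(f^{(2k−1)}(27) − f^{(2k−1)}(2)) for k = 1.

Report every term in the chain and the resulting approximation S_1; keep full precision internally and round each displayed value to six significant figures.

S_1 ≈ 64.5572

The integral term ∫_2^27 ln(x) dx = 62.6013.
Boundary: ½(f(2) + f(27)) = ½(0.693147 + 3.29584) = 1.99449.
Running total after boundary: 64.5958.
k=1: B_{2}/(2)! × [f^{(1)}(27) − f^{(1)}(2)] = 1/12 × (0.0370370 − 0.500000) = -0.0385802.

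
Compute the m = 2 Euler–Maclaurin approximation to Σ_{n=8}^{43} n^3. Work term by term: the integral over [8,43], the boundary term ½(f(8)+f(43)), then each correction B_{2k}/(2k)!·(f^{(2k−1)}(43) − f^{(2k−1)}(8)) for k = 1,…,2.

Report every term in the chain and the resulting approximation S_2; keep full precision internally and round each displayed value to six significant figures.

The integral term ∫_8^43 x^3 dx = 853676.
Boundary: ½(f(8) + f(43)) = ½(512.000 + 79507.0) = 40009.5.
Integral + boundary = 893686.
Correction k=1: B_{2}/2! · (f^{(1)}(43) − f^{(1)}(8)) = 1/12 · (5547.00 − 192.000) = 446.250.
Running total after k=1: 894132.
Correction k=2: B_{4}/4! · (f^{(3)}(43) − f^{(3)}(8)) = −1/720 · (6.00000 − 6.00000) = 0.00000.

S_2 ≈ 894132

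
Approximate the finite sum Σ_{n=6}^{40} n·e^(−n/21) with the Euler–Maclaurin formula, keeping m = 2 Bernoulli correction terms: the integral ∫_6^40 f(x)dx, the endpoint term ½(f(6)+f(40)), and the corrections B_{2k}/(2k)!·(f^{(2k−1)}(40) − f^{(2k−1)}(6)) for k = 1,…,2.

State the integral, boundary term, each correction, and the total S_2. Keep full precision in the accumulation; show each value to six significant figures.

Integral: ∫_6^40 x·e^(−x/21) dx = 235.400.
Boundary: ½(f(6) + f(40)) = ½(4.50886 + 5.95432) = 5.23159.
Running total after boundary: 240.632.
Correction k=1: B_{2}/2! · (f^{(1)}(40) − f^{(1)}(6)) = 1/12 · (-0.134681 − 0.536769) = -0.0559542.
Partial sum through k=1: 240.576.
Correction k=2: B_{4}/4! · (f^{(3)}(40) − f^{(3)}(6)) = −1/720 · (0.000369694 − 0.00462522) = 5.91046e-06.

S_2 ≈ 240.576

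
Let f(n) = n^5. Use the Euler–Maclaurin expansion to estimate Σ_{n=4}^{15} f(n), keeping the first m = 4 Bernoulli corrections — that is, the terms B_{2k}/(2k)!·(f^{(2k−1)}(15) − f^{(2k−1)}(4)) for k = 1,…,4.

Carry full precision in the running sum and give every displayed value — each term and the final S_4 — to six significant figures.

The integral term ∫_4^15 x^5 dx = 1.89775e+06.
Endpoint term: (f(4) + f(15))/2 = (1024.00 + 759375)/2 = 380200.
Integral + boundary = 2.27795e+06.
Correction k=1: B_{2}/2! · (f^{(1)}(15) − f^{(1)}(4)) = 1/12 · (253125 − 1280.00) = 20987.1.
After k=1: 2.29894e+06.
Correction k=2: B_{4}/4! · (f^{(3)}(15) − f^{(3)}(4)) = −1/720 · (13500.0 − 960.000) = -17.4167.
After k=2: 2.29892e+06.
Correction k=3: B_{6}/6! · (f^{(5)}(15) − f^{(5)}(4)) = 1/30240 · (120.000 − 120.000) = 0.00000.
After k=3: 2.29892e+06.
Correction k=4: B_{8}/8! · (f^{(7)}(15) − f^{(7)}(4)) = −1/1209600 · (0.00000 − 0.00000) = 0.00000.

S_4 ≈ 2.29892e+06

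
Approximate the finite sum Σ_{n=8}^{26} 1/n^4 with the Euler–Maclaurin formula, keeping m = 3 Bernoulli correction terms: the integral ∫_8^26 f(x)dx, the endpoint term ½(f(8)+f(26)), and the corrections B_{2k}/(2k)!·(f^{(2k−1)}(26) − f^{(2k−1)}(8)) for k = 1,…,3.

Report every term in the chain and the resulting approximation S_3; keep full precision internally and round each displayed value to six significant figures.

Integral: ∫_8^26 1/x^4 dx = 0.000632076.
Boundary: ½(f(8) + f(26)) = ½(0.000244141 + 2.18830e-06) = 0.000123164.
So far: 0.000755241.
k=1: B_{2}/(2)! × [f^{(1)}(26) − f^{(1)}(8)] = 1/12 × (-3.36661e-07 − (-0.000122070)) = 1.01445e-05.
Running total after k=1: 0.000765385.
k=2: B_{4}/(4)! × [f^{(3)}(26) − f^{(3)}(8)] = −1/720 × (-1.49406e-08 − (-5.72205e-05)) = -7.94521e-08.
Running total after k=2: 0.000765306.
k=3: B_{6}/(6)! × [f^{(5)}(26) − f^{(5)}(8)] = 1/30240 × (-1.23768e-09 − (-5.00679e-05)) = 1.65564e-09.

S_3 ≈ 0.000765308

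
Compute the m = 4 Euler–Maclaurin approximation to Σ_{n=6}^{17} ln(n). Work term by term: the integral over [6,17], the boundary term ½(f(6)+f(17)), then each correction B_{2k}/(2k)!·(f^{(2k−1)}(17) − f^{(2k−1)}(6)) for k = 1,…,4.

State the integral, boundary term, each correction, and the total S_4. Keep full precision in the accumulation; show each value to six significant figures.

S_4 ≈ 28.7176

The integral term ∫_6^17 ln(x) dx = 26.4141.
Boundary: ½(f(6) + f(17)) = ½(1.79176 + 2.83321) = 2.31249.
Integral + boundary = 28.7266.
Order-1 term: 1/12 · (0.0588235 − 0.166667) = -0.00898693.
Partial sum through k=1: 28.7176.
Order-2 term: −1/720 · (0.000407083 − 0.00925926) = 1.22947e-05.
Partial sum through k=2: 28.7176.
Order-3 term: 1/30240 · (1.69031e-05 − 0.00308642) = -1.01505e-07.
Partial sum through k=3: 28.7176.
Order-4 term: −1/1209600 · (1.75465e-06 − 0.00257202) = 2.12489e-09.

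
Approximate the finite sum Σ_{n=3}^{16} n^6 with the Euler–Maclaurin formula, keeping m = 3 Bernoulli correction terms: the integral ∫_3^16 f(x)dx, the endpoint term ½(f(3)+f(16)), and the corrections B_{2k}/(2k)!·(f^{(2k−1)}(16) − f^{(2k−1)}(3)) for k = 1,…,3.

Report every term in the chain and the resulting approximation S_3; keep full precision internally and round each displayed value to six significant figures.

S_3 ≈ 4.72601e+07

∫_3^16 x^6 dx evaluates to 3.83476e+07.
½[f(3) + f(16)] = ½[729.000 + 1.67772e+07] = 8.38897e+06.
So far: 4.67366e+07.
Correction k=1: B_{2}/2! · (f^{(1)}(16) − f^{(1)}(3)) = 1/12 · (6.29146e+06 − 1458.00) = 524166.
After k=1: 4.72607e+07.
Correction k=2: B_{4}/4! · (f^{(3)}(16) − f^{(3)}(3)) = −1/720 · (491520 − 3240.00) = -678.167.
After k=2: 4.72601e+07.
Correction k=3: B_{6}/6! · (f^{(5)}(16) − f^{(5)}(3)) = 1/30240 · (11520.0 − 2160.00) = 0.309524.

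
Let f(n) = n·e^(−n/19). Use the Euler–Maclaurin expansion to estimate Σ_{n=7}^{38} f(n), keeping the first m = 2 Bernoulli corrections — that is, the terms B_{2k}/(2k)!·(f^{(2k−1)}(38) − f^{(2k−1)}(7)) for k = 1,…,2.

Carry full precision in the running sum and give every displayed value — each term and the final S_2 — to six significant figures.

S_2 ≈ 200.139

The integral term ∫_7^38 x·e^(−x/19) dx = 195.194.
Endpoint term: (f(7) + f(38))/2 = (4.84278 + 5.14274)/2 = 4.99276.
Running total after boundary: 200.187.
Order-1 term: 1/12 · (-0.135335 − 0.436943) = -0.0476898.
Running total after k=1: 200.139.
Order-2 term: −1/720 · (0.000374890 − 0.00504320) = 6.48376e-06.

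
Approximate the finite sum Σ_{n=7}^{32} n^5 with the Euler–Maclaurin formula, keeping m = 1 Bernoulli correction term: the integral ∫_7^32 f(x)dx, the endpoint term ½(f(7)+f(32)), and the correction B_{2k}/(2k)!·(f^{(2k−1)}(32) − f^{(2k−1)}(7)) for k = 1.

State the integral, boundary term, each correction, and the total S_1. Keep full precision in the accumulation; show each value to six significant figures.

Integral: ∫_7^32 x^5 dx = 1.78937e+08.
½[f(7) + f(32)] = ½[16807.0 + 3.35544e+07] = 1.67856e+07.
Integral + boundary = 1.95723e+08.
Order-1 term: 1/12 · (5.24288e+06 − 12005.0) = 435906.

S_1 ≈ 1.96159e+08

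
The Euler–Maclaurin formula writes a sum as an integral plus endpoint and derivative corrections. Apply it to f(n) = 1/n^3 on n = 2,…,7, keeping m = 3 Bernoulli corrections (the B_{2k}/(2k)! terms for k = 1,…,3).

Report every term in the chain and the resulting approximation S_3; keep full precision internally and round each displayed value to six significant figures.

Integral: ∫_2^7 1/x^3 dx = 0.114796.
Endpoint term: (f(2) + f(7))/2 = (0.125000 + 0.00291545)/2 = 0.0639577.
Running total after boundary: 0.178754.
k=1: B_{2}/(2)! × [f^{(1)}(7) − f^{(1)}(2)] = 1/12 × (-0.00124948 − (-0.187500)) = 0.0155209.
Running total after k=1: 0.194275.
k=2: B_{4}/(4)! × [f^{(3)}(7) − f^{(3)}(2)] = −1/720 × (-0.000509992 − (-0.937500)) = -0.00130138.
Running total after k=2: 0.192973.
k=3: B_{6}/(6)! × [f^{(5)}(7) − f^{(5)}(2)] = 1/30240 × (-0.000437136 − (-9.84375)) = 0.000325506.

S_3 ≈ 0.193299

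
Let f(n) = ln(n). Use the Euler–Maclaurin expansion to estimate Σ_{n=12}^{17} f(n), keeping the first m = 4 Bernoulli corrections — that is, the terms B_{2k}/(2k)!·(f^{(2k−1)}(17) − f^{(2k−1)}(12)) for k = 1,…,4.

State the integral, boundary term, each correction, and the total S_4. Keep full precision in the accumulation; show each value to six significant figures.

S_4 ≈ 16.0028

∫_12^17 ln(x) dx evaluates to 13.3457.
½[f(12) + f(17)] = ½[2.48491 + 2.83321] = 2.65906.
Running total after boundary: 16.0048.
Order-1 term: 1/12 · (0.0588235 − 0.0833333) = -0.00204248.
Partial sum through k=1: 16.0028.
Order-2 term: −1/720 · (0.000407083 − 0.00115741) = 1.04212e-06.
Partial sum through k=2: 16.0028.
Order-3 term: 1/30240 · (1.69031e-05 − 9.64506e-05) = -2.63054e-09.
Partial sum through k=3: 16.0028.
Order-4 term: −1/1209600 · (1.75465e-06 − 2.00939e-05) = 1.51614e-11.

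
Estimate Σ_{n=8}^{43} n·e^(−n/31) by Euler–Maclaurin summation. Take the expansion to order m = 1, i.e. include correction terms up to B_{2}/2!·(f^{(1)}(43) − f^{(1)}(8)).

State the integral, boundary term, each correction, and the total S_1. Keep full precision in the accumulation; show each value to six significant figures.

Integral: ∫_8^43 x·e^(−x/31) dx = 360.967.
½[f(8) + f(43)] = ½[6.18036 + 10.7414] = 8.46087.
So far: 369.428.
k=1: B_{2}/(2)! × [f^{(1)}(43) − f^{(1)}(8)] = 1/12 × (-0.0966966 − 0.573179) = -0.0558230.

S_1 ≈ 369.372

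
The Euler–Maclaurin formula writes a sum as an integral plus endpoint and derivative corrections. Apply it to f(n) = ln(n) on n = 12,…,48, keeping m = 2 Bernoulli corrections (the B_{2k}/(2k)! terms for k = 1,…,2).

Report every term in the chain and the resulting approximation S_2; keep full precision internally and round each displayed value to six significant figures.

∫_12^48 ln(x) dx evaluates to 119.999.
Endpoint term: (f(12) + f(48))/2 = (2.48491 + 3.87120)/2 = 3.17805.
Integral + boundary = 123.177.
Correction k=1: B_{2}/2! · (f^{(1)}(48) − f^{(1)}(12)) = 1/12 · (0.0208333 − 0.0833333) = -0.00520833.
Partial sum through k=1: 123.172.
Correction k=2: B_{4}/4! · (f^{(3)}(48) − f^{(3)}(12)) = −1/720 · (1.80845e-05 − 0.00115741) = 1.58239e-06.

S_2 ≈ 123.172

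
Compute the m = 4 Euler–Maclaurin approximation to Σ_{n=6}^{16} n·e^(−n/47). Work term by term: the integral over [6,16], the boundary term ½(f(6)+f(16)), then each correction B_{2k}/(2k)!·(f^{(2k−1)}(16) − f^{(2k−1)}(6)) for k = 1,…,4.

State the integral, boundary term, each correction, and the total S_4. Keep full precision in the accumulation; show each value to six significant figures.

∫_6^16 x·e^(−x/47) dx evaluates to 85.8057.
Boundary: ½(f(6) + f(16)) = ½(5.28092 + 11.3835) = 8.33220.
Integral + boundary = 94.1379.
Correction k=1: B_{2}/2! · (f^{(1)}(16) − f^{(1)}(6)) = 1/12 · (0.469266 − 0.767793) = -0.0248773.
Running total after k=1: 94.1130.
Correction k=2: B_{4}/4! · (f^{(3)}(16) − f^{(3)}(6)) = −1/720 · (0.000856587 − 0.00114445) = 3.99815e-07.
Running total after k=2: 94.1130.
Correction k=3: B_{6}/6! · (f^{(5)}(16) − f^{(5)}(6)) = 1/30240 · (6.79376e-07 − 8.78829e-07) = -6.59568e-12.
Running total after k=3: 94.1130.
Correction k=4: B_{8}/8! · (f^{(7)}(16) − f^{(7)}(6)) = −1/1209600 · (4.39556e-10 − 5.61146e-10) = 1.00520e-16.

S_4 ≈ 94.1130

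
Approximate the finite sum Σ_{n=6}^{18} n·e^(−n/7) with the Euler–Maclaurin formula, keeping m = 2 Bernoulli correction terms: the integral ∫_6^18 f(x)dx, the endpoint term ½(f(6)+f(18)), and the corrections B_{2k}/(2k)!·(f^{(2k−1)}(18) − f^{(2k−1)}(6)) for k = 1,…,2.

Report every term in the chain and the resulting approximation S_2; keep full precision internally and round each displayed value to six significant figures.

S_2 ≈ 27.1892

The integral term ∫_6^18 x·e^(−x/7) dx = 25.2433.
½[f(6) + f(18)] = ½[2.54624 + 1.37567] = 1.96096.
Running total after boundary: 27.2043.
Order-1 term: 1/12 · (-0.120098 − 0.0606247) = -0.0150603.
Running total after k=1: 27.1892.
Order-2 term: −1/720 · (0.000668451 − 0.0185586) = 2.48474e-05.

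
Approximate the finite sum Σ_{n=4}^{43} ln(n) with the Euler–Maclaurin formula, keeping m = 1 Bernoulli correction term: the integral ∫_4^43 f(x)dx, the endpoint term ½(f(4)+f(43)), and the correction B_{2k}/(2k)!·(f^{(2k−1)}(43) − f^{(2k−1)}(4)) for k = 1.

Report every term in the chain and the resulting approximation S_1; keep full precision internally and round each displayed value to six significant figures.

S_1 ≈ 119.741

Integral: ∫_4^43 ln(x) dx = 117.186.
Boundary: ½(f(4) + f(43)) = ½(1.38629 + 3.76120) = 2.57375.
So far: 119.760.
Correction k=1: B_{2}/2! · (f^{(1)}(43) − f^{(1)}(4)) = 1/12 · (0.0232558 − 0.250000) = -0.0188953.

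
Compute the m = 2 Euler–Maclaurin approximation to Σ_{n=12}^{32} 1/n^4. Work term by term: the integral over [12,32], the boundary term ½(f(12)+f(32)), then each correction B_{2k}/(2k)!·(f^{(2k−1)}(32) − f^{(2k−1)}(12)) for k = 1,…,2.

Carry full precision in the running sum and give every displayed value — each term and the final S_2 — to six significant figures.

S_2 ≈ 0.000208643

The integral term ∫_12^32 1/x^4 dx = 0.000182729.
Endpoint term: (f(12) + f(32))/2 = (4.82253e-05 + 9.53674e-07)/2 = 2.45895e-05.
So far: 0.000207318.
Correction k=1: B_{2}/2! · (f^{(1)}(32) − f^{(1)}(12)) = 1/12 · (-1.19209e-07 − (-1.60751e-05)) = 1.32966e-06.
After k=1: 0.000208648.
Correction k=2: B_{4}/4! · (f^{(3)}(32) − f^{(3)}(12)) = −1/720 · (-3.49246e-09 − (-3.34898e-06)) = -4.64651e-09.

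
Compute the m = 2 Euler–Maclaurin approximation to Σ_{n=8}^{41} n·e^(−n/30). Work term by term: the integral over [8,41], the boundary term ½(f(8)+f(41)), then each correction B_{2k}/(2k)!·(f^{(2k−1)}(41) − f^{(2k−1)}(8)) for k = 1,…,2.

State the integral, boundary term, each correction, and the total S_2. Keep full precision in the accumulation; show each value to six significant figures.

The integral term ∫_8^41 x·e^(−x/30) dx = 330.103.
½[f(8) + f(41)] = ½[6.12743 + 10.4532] = 8.29030.
Integral + boundary = 338.394.
Correction k=1: B_{2}/2! · (f^{(1)}(41) − f^{(1)}(8)) = 1/12 · (-0.0934836 − 0.561681) = -0.0545970.
Running total after k=1: 338.339.
Correction k=2: B_{4}/4! · (f^{(3)}(41) − f^{(3)}(8)) = −1/720 · (0.000462697 − 0.00232615) = 2.58813e-06.

S_2 ≈ 338.339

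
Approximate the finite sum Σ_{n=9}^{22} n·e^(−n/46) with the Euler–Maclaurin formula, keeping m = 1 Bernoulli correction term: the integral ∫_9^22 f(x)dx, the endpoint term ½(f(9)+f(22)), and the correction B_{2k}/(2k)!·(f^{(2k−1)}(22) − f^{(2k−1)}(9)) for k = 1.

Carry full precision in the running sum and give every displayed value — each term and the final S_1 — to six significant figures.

S_1 ≈ 151.982

∫_9^22 x·e^(−x/46) dx evaluates to 141.491.
Boundary: ½(f(9) + f(22)) = ½(7.40068 + 13.6369) = 10.5188.
So far: 152.010.
Correction k=1: B_{2}/2! · (f^{(1)}(22) − f^{(1)}(9)) = 1/12 · (0.323405 − 0.661414) = -0.0281674.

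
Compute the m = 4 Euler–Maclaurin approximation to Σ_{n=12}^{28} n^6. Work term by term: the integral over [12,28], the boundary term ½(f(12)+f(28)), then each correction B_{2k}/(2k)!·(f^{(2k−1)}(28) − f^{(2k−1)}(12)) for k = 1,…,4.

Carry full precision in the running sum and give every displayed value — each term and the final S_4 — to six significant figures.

S_4 ≈ 2.17336e+09

Integral: ∫_12^28 x^6 dx = 1.92244e+09.
Endpoint term: (f(12) + f(28))/2 = (2.98598e+06 + 4.81890e+08)/2 = 2.42438e+08.
Running total after boundary: 2.16488e+09.
Correction k=1: B_{2}/2! · (f^{(1)}(28) − f^{(1)}(12)) = 1/12 · (1.03262e+08 − 1.49299e+06) = 8.48077e+06.
Partial sum through k=1: 2.17336e+09.
Correction k=2: B_{4}/4! · (f^{(3)}(28) − f^{(3)}(12)) = −1/720 · (2.63424e+06 − 207360) = -3370.67.
Partial sum through k=2: 2.17336e+09.
Correction k=3: B_{6}/6! · (f^{(5)}(28) − f^{(5)}(12)) = 1/30240 · (20160.0 − 8640.00) = 0.380952.
Partial sum through k=3: 2.17336e+09.
Correction k=4: B_{8}/8! · (f^{(7)}(28) − f^{(7)}(12)) = −1/1209600 · (0.00000 − 0.00000) = 0.00000.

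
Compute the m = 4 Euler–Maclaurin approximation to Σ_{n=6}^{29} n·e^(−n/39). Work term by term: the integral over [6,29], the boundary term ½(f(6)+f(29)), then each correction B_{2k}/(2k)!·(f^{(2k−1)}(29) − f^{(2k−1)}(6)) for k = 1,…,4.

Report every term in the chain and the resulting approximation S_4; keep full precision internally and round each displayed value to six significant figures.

The integral term ∫_6^29 x·e^(−x/39) dx = 243.972.
Boundary: ½(f(6) + f(29)) = ½(5.14442 + 13.7867) = 9.46557.
So far: 253.437.
Order-1 term: 1/12 · (0.121899 − 0.725496) = -0.0502998.
After k=1: 253.387.
Order-2 term: −1/720 · (0.000705264 − 0.00160441) = 1.24881e-06.
After k=2: 253.387.
Order-3 term: 1/30240 · (8.74678e-07 − 1.79607e-06) = -3.04695e-11.
After k=3: 253.387.
Order-4 term: −1/1209600 · (8.45280e-10 − 1.66819e-09) = 6.80312e-16.

S_4 ≈ 253.387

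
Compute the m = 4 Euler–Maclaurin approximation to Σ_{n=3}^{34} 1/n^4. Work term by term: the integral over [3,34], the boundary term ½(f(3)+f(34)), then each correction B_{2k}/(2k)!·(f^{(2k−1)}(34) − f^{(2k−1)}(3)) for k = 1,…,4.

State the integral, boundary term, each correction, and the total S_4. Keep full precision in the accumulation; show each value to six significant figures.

S_4 ≈ 0.0198144

Integral: ∫_3^34 1/x^4 dx = 0.0123372.
Endpoint term: (f(3) + f(34))/2 = (0.0123457 + 7.48315e-07)/2 = 0.00617321.
Integral + boundary = 0.0185104.
Order-1 term: 1/12 · (-8.80370e-08 − (-0.0164609)) = 0.00137173.
After k=1: 0.0198821.
Order-2 term: −1/720 · (-2.28470e-09 − (-0.0548697)) = -7.62079e-05.
After k=2: 0.0198059.
Order-3 term: 1/30240 · (-1.10677e-10 − (-0.341411)) = 1.12901e-05.
After k=3: 0.0198172.
Order-4 term: −1/1209600 · (-8.61675e-12 − (-3.41411)) = -2.82251e-06.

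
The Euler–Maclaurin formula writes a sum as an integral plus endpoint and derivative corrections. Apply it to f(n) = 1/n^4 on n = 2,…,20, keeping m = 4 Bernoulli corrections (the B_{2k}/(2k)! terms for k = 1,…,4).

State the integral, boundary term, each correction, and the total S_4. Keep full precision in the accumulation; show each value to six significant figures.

Integral: ∫_2^20 1/x^4 dx = 0.0416250.
Boundary: ½(f(2) + f(20)) = ½(0.0625000 + 6.25000e-06) = 0.0312531.
So far: 0.0728781.
k=1: B_{2}/(2)! × [f^{(1)}(20) − f^{(1)}(2)] = 1/12 × (-1.25000e-06 − (-0.125000)) = 0.0104166.
After k=1: 0.0832947.
k=2: B_{4}/(4)! × [f^{(3)}(20) − f^{(3)}(2)] = −1/720 × (-9.37500e-08 − (-0.937500)) = -0.00130208.
After k=2: 0.0819926.
k=3: B_{6}/(6)! × [f^{(5)}(20) − f^{(5)}(2)] = 1/30240 × (-1.31250e-08 − (-13.1250)) = 0.000434028.
After k=3: 0.0824266.
k=4: B_{8}/(8)! × [f^{(7)}(20) − f^{(7)}(2)] = −1/1209600 × (-2.95313e-09 − (-295.312)) = -0.000244141.

S_4 ≈ 0.0821825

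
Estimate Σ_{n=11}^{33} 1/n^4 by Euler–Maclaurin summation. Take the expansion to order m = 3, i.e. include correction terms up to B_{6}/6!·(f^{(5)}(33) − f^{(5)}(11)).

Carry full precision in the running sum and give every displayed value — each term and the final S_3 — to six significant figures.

∫_11^33 1/x^4 dx evaluates to 0.000241163.
Boundary: ½(f(11) + f(33)) = ½(6.83013e-05 + 8.43226e-07) = 3.45723e-05.
Integral + boundary = 0.000275735.
k=1: B_{2}/(2)! × [f^{(1)}(33) − f^{(1)}(11)] = 1/12 × (-1.02209e-07 − (-2.48369e-05)) = 2.06122e-06.
Running total after k=1: 0.000277796.
k=2: B_{4}/(4)! × [f^{(3)}(33) − f^{(3)}(11)] = −1/720 × (-2.81568e-09 − (-6.15790e-06)) = -8.54872e-09.
Running total after k=2: 0.000277788.
k=3: B_{6}/(6)! × [f^{(5)}(33) − f^{(5)}(11)] = 1/30240 × (-1.44792e-10 − (-2.84994e-06)) = 9.42391e-11.

S_3 ≈ 0.000277788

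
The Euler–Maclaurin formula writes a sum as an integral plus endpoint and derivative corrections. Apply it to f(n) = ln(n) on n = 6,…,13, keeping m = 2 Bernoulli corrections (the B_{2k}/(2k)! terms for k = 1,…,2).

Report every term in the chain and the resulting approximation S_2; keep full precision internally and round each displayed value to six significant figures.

S_2 ≈ 17.7647

∫_6^13 ln(x) dx evaluates to 15.5938.
Boundary: ½(f(6) + f(13)) = ½(1.79176 + 2.56495) = 2.17835.
So far: 17.7721.
k=1: B_{2}/(2)! × [f^{(1)}(13) − f^{(1)}(6)] = 1/12 × (0.0769231 − 0.166667) = -0.00747863.
Partial sum through k=1: 17.7647.
k=2: B_{4}/(4)! × [f^{(3)}(13) − f^{(3)}(6)] = −1/720 × (0.000910332 − 0.00925926) = 1.15957e-05.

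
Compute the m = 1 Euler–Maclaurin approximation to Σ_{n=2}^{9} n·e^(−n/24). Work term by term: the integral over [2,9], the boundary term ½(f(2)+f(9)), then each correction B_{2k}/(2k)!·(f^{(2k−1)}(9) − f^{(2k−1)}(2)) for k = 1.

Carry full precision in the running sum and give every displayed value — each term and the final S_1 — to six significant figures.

∫_2^9 x·e^(−x/24) dx evaluates to 29.7746.
Boundary: ½(f(2) + f(9)) = ½(1.84009 + 6.18560) = 4.01285.
Integral + boundary = 33.7875.
Correction k=1: B_{2}/2! · (f^{(1)}(9) − f^{(1)}(2)) = 1/12 · (0.429556 − 0.843374) = -0.0344849.

S_1 ≈ 33.7530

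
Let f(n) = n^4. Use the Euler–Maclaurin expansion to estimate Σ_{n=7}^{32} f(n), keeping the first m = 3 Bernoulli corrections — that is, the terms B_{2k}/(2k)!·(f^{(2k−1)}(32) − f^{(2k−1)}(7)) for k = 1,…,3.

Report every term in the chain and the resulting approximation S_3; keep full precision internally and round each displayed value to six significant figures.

S_3 ≈ 7.24382e+06

The integral term ∫_7^32 x^4 dx = 6.70752e+06.
Boundary: ½(f(7) + f(32)) = ½(2401.00 + 1.04858e+06) = 525488.
Running total after boundary: 7.23301e+06.
Order-1 term: 1/12 · (131072 − 1372.00) = 10808.3.
Running total after k=1: 7.24382e+06.
Order-2 term: −1/720 · (768.000 − 168.000) = -0.833333.
Running total after k=2: 7.24382e+06.
Order-3 term: 1/30240 · (0.00000 − 0.00000) = 0.00000.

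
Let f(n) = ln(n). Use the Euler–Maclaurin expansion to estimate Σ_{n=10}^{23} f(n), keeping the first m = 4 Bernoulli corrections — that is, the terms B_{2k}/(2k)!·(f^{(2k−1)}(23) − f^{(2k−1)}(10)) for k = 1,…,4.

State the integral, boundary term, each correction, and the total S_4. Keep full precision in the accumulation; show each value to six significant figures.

S_4 ≈ 38.8048

∫_10^23 ln(x) dx evaluates to 36.0905.
Endpoint term: (f(10) + f(23))/2 = (2.30259 + 3.13549)/2 = 2.71904.
Integral + boundary = 38.8096.
k=1: B_{2}/(2)! × [f^{(1)}(23) − f^{(1)}(10)] = 1/12 × (0.0434783 − 0.100000) = -0.00471014.
Running total after k=1: 38.8048.
k=2: B_{4}/(4)! × [f^{(3)}(23) − f^{(3)}(10)] = −1/720 × (0.000164379 − 0.00200000) = 2.54947e-06.
Running total after k=2: 38.8048.
k=3: B_{6}/(6)! × [f^{(5)}(23) − f^{(5)}(10)] = 1/30240 × (3.72883e-06 − 0.000240000) = -7.81320e-09.
Running total after k=3: 38.8048.
k=4: B_{8}/(8)! × [f^{(7)}(23) − f^{(7)}(10)] = −1/1209600 × (2.11465e-07 − 7.20000e-05) = 5.93490e-11.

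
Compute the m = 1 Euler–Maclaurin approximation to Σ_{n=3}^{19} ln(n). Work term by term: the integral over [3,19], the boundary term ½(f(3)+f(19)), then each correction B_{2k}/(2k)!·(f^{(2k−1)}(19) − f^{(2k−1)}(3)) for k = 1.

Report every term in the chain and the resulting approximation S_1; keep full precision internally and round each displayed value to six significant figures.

∫_3^19 ln(x) dx evaluates to 36.6485.
½[f(3) + f(19)] = ½[1.09861 + 2.94444] = 2.02153.
So far: 38.6700.
k=1: B_{2}/(2)! × [f^{(1)}(19) − f^{(1)}(3)] = 1/12 × (0.0526316 − 0.333333) = -0.0233918.

S_1 ≈ 38.6466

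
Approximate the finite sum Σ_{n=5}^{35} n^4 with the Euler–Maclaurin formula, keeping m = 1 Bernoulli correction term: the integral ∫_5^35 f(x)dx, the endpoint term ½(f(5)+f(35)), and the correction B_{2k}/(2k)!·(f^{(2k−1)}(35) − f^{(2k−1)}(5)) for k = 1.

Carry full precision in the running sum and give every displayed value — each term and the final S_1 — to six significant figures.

S_1 ≈ 1.12686e+07

The integral term ∫_5^35 x^4 dx = 1.05038e+07.
Endpoint term: (f(5) + f(35))/2 = (625.000 + 1.50062e+06)/2 = 750625.
Integral + boundary = 1.12544e+07.
Order-1 term: 1/12 · (171500 − 500.000) = 14250.0.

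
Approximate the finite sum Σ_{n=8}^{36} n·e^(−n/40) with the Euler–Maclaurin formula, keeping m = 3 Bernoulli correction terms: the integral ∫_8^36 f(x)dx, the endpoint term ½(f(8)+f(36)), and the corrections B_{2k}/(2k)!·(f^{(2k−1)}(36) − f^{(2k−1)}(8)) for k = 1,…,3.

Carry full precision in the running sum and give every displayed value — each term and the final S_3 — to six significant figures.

S_3 ≈ 346.533

The integral term ∫_8^36 x·e^(−x/40) dx = 335.991.
Boundary: ½(f(8) + f(36)) = ½(6.54985 + 14.6365) = 10.5932.
So far: 346.584.
Order-1 term: 1/12 · (0.0406570 − 0.654985) = -0.0511940.
Partial sum through k=1: 346.533.
Order-2 term: −1/720 · (0.000533623 − 0.00143278) = 1.24883e-06.
Partial sum through k=2: 346.533.
Order-3 term: 1/30240 · (6.51147e-07 − 1.53512e-06) = -2.92319e-11.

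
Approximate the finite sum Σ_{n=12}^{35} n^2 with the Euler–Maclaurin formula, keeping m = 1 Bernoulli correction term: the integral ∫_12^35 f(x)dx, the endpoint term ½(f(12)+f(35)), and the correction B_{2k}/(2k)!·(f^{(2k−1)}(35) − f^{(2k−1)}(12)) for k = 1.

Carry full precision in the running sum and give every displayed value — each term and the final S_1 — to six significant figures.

The integral term ∫_12^35 x^2 dx = 13715.7.
½[f(12) + f(35)] = ½[144.000 + 1225.00] = 684.500.
So far: 14400.2.
Correction k=1: B_{2}/2! · (f^{(1)}(35) − f^{(1)}(12)) = 1/12 · (70.0000 − 24.0000) = 3.83333.

S_1 ≈ 14404.0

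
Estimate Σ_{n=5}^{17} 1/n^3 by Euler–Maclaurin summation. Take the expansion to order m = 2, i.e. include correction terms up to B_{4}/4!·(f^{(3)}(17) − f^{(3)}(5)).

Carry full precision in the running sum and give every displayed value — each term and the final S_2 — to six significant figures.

S_2 ≈ 0.0227633

∫_5^17 1/x^3 dx evaluates to 0.0182699.
Endpoint term: (f(5) + f(17))/2 = (0.00800000 + 0.000203542)/2 = 0.00410177.
So far: 0.0223717.
Correction k=1: B_{2}/2! · (f^{(1)}(17) − f^{(1)}(5)) = 1/12 · (-3.59191e-05 − (-0.00480000)) = 0.000397007.
Partial sum through k=1: 0.0227687.
Correction k=2: B_{4}/4! · (f^{(3)}(17) − f^{(3)}(5)) = −1/720 · (-2.48575e-06 − (-0.00384000)) = -5.32988e-06.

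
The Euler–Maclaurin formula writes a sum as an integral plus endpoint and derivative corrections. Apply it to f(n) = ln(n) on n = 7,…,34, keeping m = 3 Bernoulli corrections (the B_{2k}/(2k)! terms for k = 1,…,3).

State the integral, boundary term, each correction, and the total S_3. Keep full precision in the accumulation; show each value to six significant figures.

S_3 ≈ 82.0016

∫_7^34 ln(x) dx evaluates to 79.2749.
Endpoint term: (f(7) + f(34))/2 = (1.94591 + 3.52636)/2 = 2.73614.
So far: 82.0110.
Order-1 term: 1/12 · (0.0294118 − 0.142857) = -0.00945378.
Running total after k=1: 82.0016.
Order-2 term: −1/720 · (5.08854e-05 − 0.00583090) = 8.02780e-06.
Running total after k=2: 82.0016.
Order-3 term: 1/30240 · (5.28222e-07 − 0.00142798) = -4.72040e-08.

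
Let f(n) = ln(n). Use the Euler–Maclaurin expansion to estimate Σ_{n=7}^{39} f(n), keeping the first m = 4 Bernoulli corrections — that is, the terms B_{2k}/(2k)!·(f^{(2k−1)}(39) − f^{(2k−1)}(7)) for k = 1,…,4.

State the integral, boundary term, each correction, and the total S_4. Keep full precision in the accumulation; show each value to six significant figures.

Integral: ∫_7^39 ln(x) dx = 97.2575.
½[f(7) + f(39)] = ½[1.94591 + 3.66356] = 2.80474.
So far: 100.062.
k=1: B_{2}/(2)! × [f^{(1)}(39) − f^{(1)}(7)] = 1/12 × (0.0256410 − 0.142857) = -0.00976801.
After k=1: 100.053.
k=2: B_{4}/(4)! × [f^{(3)}(39) − f^{(3)}(7)] = −1/720 × (3.37160e-05 − 0.00583090) = 8.05165e-06.
After k=2: 100.053.
k=3: B_{6}/(6)! × [f^{(5)}(39) − f^{(5)}(7)] = 1/30240 × (2.66004e-07 − 0.00142798) = -4.72126e-08.
After k=3: 100.053.
k=4: B_{8}/(8)! × [f^{(7)}(39) − f^{(7)}(7)] = −1/1209600 × (5.24663e-09 − 0.000874271) = 7.22773e-10.

S_4 ≈ 100.053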